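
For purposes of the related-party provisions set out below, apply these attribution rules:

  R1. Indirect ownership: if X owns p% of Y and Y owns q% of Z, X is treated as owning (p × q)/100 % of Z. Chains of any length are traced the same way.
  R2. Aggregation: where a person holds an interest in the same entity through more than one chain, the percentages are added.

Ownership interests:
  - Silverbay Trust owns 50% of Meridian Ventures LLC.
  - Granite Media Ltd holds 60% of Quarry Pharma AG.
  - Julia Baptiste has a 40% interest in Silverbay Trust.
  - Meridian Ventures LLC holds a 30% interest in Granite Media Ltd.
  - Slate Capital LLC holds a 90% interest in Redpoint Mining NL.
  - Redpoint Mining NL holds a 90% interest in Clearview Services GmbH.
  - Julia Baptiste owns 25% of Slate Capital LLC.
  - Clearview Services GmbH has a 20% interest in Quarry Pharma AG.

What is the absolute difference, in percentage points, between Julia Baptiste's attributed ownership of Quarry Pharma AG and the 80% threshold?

72.35

Chain via Silverbay Trust → Meridian Ventures LLC → Granite Media Ltd (R1): 40% × 50% × 30% × 60% = 3.6% of Quarry Pharma AG.
Chain via Slate Capital LLC → Redpoint Mining NL → Clearview Services GmbH (R1): 25% × 90% × 90% × 20% = 4.05% of Quarry Pharma AG.
Aggregating (R2): 3.6% + 4.05% = 7.65%.
7.65% falls short of the 80% threshold by 72.35 percentage points.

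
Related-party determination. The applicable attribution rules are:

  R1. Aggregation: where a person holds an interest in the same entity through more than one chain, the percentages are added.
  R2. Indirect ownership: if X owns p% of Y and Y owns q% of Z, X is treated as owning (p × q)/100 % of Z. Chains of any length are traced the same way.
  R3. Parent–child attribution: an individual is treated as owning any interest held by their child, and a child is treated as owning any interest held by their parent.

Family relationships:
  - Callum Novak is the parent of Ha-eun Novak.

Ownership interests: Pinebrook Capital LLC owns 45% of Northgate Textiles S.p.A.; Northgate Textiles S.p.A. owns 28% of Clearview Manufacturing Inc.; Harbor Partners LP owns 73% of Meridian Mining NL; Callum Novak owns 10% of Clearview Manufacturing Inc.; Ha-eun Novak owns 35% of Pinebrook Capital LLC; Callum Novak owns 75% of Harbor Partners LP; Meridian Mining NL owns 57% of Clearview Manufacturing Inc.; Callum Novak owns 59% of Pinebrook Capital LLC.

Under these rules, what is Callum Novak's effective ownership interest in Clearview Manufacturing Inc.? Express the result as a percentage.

By parent–child attribution (R3), Callum Novak is treated as also owning Ha-eun Novak's interest in Pinebrook Capital LLC, giving 59% + 35% = 94%.
Chain via Harbor Partners LP → Meridian Mining NL (R2): 75% × 73% × 57% = 31.2075% of Clearview Manufacturing Inc.
Chain via Pinebrook Capital LLC → Northgate Textiles S.p.A. (R2): 94% × 45% × 28% = 11.844% of Clearview Manufacturing Inc.
Direct interest in Clearview Manufacturing Inc: 10%.
Aggregating (R1): 31.2075% + 11.844% + 10% = 53.0515%.

53.0515%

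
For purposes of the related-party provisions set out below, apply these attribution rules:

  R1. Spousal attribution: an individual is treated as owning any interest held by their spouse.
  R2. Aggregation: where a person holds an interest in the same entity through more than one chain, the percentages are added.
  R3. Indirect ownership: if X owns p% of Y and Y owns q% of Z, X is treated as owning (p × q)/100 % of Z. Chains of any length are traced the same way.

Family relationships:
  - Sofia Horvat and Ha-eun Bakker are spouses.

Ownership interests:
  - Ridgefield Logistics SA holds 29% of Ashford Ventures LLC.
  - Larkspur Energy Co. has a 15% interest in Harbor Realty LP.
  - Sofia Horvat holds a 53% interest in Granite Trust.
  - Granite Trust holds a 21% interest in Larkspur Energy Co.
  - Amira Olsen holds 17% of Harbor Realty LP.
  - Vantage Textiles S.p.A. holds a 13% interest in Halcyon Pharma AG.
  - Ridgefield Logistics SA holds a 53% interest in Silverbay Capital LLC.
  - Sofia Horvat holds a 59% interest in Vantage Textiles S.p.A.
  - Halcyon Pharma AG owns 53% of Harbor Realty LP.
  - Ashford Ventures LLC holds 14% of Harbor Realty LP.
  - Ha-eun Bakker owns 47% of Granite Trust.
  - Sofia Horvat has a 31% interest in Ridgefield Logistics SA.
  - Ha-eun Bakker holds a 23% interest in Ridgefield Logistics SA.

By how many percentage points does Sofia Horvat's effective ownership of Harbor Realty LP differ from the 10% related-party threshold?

0.5925

By spousal attribution (R1), Sofia Horvat is treated as also owning Ha-eun Bakker's interest in Ridgefield Logistics SA, giving 31% + 23% = 54%.
By spousal attribution (R1), Sofia Horvat is treated as also owning Ha-eun Bakker's interest in Granite Trust, giving 53% + 47% = 100%.
Chain via Ridgefield Logistics SA → Ashford Ventures LLC (R3): 54% × 29% × 14% = 2.1924% of Harbor Realty LP.
Chain via Granite Trust → Larkspur Energy Co. (R3): 100% × 21% × 15% = 3.15% of Harbor Realty LP.
Chain via Vantage Textiles S.p.A. → Halcyon Pharma AG (R3): 59% × 13% × 53% = 4.0651% of Harbor Realty LP.
Aggregating (R2): 2.1924% + 3.15% + 4.0651% = 9.4075%.
9.4075% falls short of the 10% threshold by 0.5925 percentage points.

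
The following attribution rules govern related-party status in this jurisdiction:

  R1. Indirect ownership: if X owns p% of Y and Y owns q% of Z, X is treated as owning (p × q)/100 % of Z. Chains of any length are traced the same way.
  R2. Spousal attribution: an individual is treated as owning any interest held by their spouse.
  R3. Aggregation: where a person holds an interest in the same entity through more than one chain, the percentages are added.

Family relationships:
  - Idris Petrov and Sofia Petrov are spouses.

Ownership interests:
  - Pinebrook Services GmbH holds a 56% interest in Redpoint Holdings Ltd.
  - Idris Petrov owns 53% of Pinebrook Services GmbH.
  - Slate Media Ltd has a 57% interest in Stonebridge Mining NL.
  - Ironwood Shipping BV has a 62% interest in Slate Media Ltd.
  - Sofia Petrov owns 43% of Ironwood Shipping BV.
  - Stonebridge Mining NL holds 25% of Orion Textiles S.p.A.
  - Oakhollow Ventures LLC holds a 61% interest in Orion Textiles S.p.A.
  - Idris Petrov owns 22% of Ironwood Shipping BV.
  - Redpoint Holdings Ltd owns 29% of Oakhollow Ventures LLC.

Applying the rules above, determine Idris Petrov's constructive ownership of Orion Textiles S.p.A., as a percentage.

By spousal attribution (R2), Idris Petrov is treated as also owning Sofia Petrov's interest in Ironwood Shipping BV, giving 22% + 43% = 65%.
Chain via Pinebrook Services GmbH → Redpoint Holdings Ltd → Oakhollow Ventures LLC (R1): 53% × 56% × 29% × 61% = 5.250392% of Orion Textiles S.p.A.
Chain via Ironwood Shipping BV → Slate Media Ltd → Stonebridge Mining NL (R1): 65% × 62% × 57% × 25% = 5.74275% of Orion Textiles S.p.A.
Aggregating (R3): 5.250392% + 5.74275% = 10.993142%.

10.993142%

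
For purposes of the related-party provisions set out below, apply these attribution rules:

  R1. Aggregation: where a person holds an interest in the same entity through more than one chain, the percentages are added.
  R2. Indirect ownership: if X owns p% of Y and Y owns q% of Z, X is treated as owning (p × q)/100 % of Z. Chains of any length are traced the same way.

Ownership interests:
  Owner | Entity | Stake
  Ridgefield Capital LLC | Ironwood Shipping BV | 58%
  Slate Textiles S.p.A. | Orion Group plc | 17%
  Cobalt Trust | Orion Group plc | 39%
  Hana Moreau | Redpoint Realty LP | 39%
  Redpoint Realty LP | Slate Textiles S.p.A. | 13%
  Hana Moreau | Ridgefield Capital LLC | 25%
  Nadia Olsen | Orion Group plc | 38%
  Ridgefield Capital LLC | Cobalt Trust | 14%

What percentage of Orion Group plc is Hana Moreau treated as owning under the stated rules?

2.2269%

Chain via Ridgefield Capital LLC → Cobalt Trust (R2): 25% × 14% × 39% = 1.365% of Orion Group plc.
Chain via Redpoint Realty LP → Slate Textiles S.p.A. (R2): 39% × 13% × 17% = 0.8619% of Orion Group plc.
Aggregating (R1): 1.365% + 0.8619% = 2.2269%.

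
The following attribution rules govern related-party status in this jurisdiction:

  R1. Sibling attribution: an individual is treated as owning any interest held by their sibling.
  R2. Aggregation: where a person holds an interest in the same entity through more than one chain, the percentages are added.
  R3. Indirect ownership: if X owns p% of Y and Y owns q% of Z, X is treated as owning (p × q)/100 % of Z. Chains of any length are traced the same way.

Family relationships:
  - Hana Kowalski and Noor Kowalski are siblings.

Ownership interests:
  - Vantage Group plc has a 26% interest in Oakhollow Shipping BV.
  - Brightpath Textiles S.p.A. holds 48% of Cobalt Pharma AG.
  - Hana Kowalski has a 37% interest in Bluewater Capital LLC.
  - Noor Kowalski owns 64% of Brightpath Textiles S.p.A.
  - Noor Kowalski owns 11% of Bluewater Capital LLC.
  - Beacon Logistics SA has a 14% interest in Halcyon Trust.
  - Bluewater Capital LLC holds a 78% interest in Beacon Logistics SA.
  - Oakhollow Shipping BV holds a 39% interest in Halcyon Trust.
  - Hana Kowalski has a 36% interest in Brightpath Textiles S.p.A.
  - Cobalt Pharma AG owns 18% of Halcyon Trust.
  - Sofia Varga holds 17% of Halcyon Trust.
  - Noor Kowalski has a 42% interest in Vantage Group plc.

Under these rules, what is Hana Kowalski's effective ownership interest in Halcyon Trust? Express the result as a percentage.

By sibling attribution (R1), Hana Kowalski is treated as also owning Noor Kowalski's interest in Bluewater Capital LLC, giving 37% + 11% = 48%.
By sibling attribution (R1), Hana Kowalski is treated as also owning Noor Kowalski's interest in Brightpath Textiles S.p.A, giving 36% + 64% = 100%.
By sibling attribution (R1), Hana Kowalski is treated as owning Noor Kowalski's 42% interest in Vantage Group plc.
Chain via Bluewater Capital LLC → Beacon Logistics SA (R3): 48% × 78% × 14% = 5.2416% of Halcyon Trust.
Chain via Brightpath Textiles S.p.A. → Cobalt Pharma AG (R3): 100% × 48% × 18% = 8.64% of Halcyon Trust.
Chain via Vantage Group plc → Oakhollow Shipping BV (R3): 42% × 26% × 39% = 4.2588% of Halcyon Trust.
Aggregating (R2): 5.2416% + 8.64% + 4.2588% = 18.1404%.

18.1404%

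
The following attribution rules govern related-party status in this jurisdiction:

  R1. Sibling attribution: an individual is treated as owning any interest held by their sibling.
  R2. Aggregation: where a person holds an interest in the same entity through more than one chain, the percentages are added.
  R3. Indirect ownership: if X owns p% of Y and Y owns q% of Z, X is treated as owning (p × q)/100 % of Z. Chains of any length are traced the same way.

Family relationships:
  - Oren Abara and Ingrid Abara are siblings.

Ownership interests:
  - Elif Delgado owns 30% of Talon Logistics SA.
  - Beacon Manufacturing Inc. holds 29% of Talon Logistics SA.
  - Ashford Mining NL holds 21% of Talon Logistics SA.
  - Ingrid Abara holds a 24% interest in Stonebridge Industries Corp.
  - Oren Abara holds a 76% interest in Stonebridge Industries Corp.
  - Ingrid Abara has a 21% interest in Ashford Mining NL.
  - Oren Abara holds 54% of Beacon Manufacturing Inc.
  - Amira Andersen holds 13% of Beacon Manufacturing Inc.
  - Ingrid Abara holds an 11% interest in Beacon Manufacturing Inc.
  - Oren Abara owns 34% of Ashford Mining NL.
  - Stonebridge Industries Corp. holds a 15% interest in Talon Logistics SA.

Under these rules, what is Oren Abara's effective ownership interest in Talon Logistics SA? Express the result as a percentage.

By sibling attribution (R1), Oren Abara is treated as also owning Ingrid Abara's interest in Ashford Mining NL, giving 34% + 21% = 55%.
By sibling attribution (R1), Oren Abara is treated as also owning Ingrid Abara's interest in Beacon Manufacturing Inc, giving 54% + 11% = 65%.
By sibling attribution (R1), Oren Abara is treated as also owning Ingrid Abara's interest in Stonebridge Industries Corp, giving 76% + 24% = 100%.
Chain via Ashford Mining NL (R3): 55% × 21% = 11.55% of Talon Logistics SA.
Chain via Beacon Manufacturing Inc. (R3): 65% × 29% = 18.85% of Talon Logistics SA.
Chain via Stonebridge Industries Corp. (R3): 100% × 15% = 15% of Talon Logistics SA.
Aggregating (R2): 11.55% + 18.85% + 15% = 45.4%.

45.4%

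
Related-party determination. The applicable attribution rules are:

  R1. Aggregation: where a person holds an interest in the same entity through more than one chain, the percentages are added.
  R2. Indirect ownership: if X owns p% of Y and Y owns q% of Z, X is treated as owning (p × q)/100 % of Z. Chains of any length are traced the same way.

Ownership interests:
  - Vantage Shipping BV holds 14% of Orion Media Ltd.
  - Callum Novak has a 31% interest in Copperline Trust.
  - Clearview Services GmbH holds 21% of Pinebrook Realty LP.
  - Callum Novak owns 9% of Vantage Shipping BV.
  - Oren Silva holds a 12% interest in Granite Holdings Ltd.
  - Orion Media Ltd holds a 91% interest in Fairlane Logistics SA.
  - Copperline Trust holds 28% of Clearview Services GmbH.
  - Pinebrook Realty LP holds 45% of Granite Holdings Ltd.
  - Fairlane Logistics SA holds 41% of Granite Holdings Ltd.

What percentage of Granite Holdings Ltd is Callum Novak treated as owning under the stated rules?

1.290366%

Chain via Copperline Trust → Clearview Services GmbH → Pinebrook Realty LP (R2): 31% × 28% × 21% × 45% = 0.82026% of Granite Holdings Ltd.
Chain via Vantage Shipping BV → Orion Media Ltd → Fairlane Logistics SA (R2): 9% × 14% × 91% × 41% = 0.470106% of Granite Holdings Ltd.
Aggregating (R1): 0.82026% + 0.470106% = 1.290366%.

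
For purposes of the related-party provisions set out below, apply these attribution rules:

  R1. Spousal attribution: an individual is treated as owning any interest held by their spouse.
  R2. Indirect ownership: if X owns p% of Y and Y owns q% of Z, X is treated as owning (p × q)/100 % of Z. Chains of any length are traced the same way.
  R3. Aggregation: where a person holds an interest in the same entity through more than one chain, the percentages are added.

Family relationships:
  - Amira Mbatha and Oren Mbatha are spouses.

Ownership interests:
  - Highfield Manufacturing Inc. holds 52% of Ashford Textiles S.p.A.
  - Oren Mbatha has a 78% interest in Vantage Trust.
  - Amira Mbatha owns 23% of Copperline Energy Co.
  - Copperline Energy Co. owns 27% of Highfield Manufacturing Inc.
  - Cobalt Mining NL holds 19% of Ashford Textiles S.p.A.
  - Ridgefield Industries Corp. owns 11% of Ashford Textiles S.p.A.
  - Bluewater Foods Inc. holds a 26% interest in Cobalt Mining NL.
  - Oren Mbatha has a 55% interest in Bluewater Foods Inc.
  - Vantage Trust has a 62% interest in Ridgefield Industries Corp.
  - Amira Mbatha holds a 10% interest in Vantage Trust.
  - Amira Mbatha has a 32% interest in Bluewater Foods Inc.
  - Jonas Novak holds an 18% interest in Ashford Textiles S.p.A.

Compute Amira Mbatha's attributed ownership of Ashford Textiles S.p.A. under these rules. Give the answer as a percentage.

By spousal attribution (R1), Amira Mbatha is treated as also owning Oren Mbatha's interest in Vantage Trust, giving 10% + 78% = 88%.
By spousal attribution (R1), Amira Mbatha is treated as also owning Oren Mbatha's interest in Bluewater Foods Inc, giving 32% + 55% = 87%.
Chain via Vantage Trust → Ridgefield Industries Corp. (R2): 88% × 62% × 11% = 6.0016% of Ashford Textiles S.p.A.
Chain via Copperline Energy Co. → Highfield Manufacturing Inc. (R2): 23% × 27% × 52% = 3.2292% of Ashford Textiles S.p.A.
Chain via Bluewater Foods Inc. → Cobalt Mining NL (R2): 87% × 26% × 19% = 4.2978% of Ashford Textiles S.p.A.
Aggregating (R3): 6.0016% + 3.2292% + 4.2978% = 13.5286%.

13.5286%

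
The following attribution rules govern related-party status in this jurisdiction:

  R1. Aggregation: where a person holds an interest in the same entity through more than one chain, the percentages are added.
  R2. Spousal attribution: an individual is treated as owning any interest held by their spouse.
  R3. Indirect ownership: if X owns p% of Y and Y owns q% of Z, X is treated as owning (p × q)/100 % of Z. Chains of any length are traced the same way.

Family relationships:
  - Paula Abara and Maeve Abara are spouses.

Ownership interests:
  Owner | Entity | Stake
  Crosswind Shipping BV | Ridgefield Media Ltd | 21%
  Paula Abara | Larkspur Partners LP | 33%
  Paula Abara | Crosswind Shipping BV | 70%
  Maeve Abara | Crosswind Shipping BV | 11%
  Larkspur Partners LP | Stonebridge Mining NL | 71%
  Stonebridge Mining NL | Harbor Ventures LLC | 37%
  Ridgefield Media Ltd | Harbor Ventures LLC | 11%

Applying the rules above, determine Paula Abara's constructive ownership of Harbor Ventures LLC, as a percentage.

10.5402%

By spousal attribution (R2), Paula Abara is treated as also owning Maeve Abara's interest in Crosswind Shipping BV, giving 70% + 11% = 81%.
Chain via Crosswind Shipping BV → Ridgefield Media Ltd (R3): 81% × 21% × 11% = 1.8711% of Harbor Ventures LLC.
Chain via Larkspur Partners LP → Stonebridge Mining NL (R3): 33% × 71% × 37% = 8.6691% of Harbor Ventures LLC.
Aggregating (R1): 1.8711% + 8.6691% = 10.5402%.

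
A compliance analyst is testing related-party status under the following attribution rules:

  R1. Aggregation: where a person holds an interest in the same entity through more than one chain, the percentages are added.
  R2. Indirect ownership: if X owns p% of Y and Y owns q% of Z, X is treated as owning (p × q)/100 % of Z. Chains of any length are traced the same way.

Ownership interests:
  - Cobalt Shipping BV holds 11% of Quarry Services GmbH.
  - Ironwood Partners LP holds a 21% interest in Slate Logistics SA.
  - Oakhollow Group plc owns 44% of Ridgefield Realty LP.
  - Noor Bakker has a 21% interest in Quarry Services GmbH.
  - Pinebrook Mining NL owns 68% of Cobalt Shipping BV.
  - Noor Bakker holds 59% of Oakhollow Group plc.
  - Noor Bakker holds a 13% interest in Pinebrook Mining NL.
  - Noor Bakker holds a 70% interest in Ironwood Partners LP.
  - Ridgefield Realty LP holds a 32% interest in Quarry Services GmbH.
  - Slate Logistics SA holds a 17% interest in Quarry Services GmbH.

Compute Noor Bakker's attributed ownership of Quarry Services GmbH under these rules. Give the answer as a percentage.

Chain via Oakhollow Group plc → Ridgefield Realty LP (R2): 59% × 44% × 32% = 8.3072% of Quarry Services GmbH.
Chain via Ironwood Partners LP → Slate Logistics SA (R2): 70% × 21% × 17% = 2.499% of Quarry Services GmbH.
Chain via Pinebrook Mining NL → Cobalt Shipping BV (R2): 13% × 68% × 11% = 0.9724% of Quarry Services GmbH.
Direct interest in Quarry Services GmbH: 21%.
Aggregating (R1): 8.3072% + 2.499% + 0.9724% + 21% = 32.7786%.

32.7786%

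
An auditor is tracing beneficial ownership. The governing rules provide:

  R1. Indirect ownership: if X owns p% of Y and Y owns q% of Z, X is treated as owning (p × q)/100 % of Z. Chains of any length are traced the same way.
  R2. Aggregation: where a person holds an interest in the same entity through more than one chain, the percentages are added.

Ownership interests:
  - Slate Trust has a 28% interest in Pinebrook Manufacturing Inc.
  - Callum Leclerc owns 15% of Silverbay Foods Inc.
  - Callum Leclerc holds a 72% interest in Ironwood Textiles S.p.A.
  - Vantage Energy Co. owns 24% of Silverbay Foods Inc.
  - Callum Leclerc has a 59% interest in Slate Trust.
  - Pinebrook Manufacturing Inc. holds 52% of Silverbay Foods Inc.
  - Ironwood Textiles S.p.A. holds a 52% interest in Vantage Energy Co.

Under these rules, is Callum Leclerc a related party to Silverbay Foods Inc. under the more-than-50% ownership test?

Chain via Slate Trust → Pinebrook Manufacturing Inc. (R1): 59% × 28% × 52% = 8.5904% of Silverbay Foods Inc.
Chain via Ironwood Textiles S.p.A. → Vantage Energy Co. (R1): 72% × 52% × 24% = 8.9856% of Silverbay Foods Inc.
Direct interest in Silverbay Foods Inc: 15%.
Aggregating (R2): 8.5904% + 8.9856% + 15% = 32.576%.
32.576% does not exceed the 50% threshold, so Callum is not a related party to Silverbay Foods Inc.

No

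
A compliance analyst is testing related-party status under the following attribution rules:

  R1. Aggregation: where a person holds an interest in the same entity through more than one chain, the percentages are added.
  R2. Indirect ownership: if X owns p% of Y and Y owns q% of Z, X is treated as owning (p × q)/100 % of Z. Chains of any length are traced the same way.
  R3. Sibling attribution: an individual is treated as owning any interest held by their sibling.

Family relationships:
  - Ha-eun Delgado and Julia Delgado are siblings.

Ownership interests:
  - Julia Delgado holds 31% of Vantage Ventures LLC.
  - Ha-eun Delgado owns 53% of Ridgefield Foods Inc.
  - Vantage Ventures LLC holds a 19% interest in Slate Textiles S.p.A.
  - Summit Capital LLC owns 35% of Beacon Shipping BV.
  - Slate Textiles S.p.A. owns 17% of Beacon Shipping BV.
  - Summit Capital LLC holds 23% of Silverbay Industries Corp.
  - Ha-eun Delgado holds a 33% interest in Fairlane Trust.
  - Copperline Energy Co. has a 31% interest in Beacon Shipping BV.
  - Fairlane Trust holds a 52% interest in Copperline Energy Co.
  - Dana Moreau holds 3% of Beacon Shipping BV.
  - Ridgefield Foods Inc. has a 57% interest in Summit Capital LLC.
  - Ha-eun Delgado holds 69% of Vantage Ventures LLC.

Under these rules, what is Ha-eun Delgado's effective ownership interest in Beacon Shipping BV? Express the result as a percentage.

By sibling attribution (R3), Ha-eun Delgado is treated as also owning Julia Delgado's interest in Vantage Ventures LLC, giving 69% + 31% = 100%.
Chain via Ridgefield Foods Inc. → Summit Capital LLC (R2): 53% × 57% × 35% = 10.5735% of Beacon Shipping BV.
Chain via Fairlane Trust → Copperline Energy Co. (R2): 33% × 52% × 31% = 5.3196% of Beacon Shipping BV.
Chain via Vantage Ventures LLC → Slate Textiles S.p.A. (R2): 100% × 19% × 17% = 3.23% of Beacon Shipping BV.
Aggregating (R1): 10.5735% + 5.3196% + 3.23% = 19.1231%.

19.1231%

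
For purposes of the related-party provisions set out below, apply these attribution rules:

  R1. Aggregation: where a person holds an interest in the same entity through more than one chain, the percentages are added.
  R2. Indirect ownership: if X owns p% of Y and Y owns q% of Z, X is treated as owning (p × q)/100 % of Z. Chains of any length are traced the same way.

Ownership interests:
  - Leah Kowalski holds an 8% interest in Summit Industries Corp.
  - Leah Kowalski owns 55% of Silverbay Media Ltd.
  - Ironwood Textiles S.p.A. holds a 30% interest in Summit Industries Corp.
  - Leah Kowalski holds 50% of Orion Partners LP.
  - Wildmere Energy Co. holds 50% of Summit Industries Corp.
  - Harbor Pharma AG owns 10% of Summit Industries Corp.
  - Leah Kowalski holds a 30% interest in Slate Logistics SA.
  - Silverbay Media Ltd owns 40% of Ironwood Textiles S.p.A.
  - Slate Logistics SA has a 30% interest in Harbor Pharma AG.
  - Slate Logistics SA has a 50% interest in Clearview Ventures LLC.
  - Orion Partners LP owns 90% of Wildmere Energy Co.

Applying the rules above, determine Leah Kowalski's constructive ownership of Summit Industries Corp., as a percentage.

Chain via Silverbay Media Ltd → Ironwood Textiles S.p.A. (R2): 55% × 40% × 30% = 6.6% of Summit Industries Corp.
Chain via Slate Logistics SA → Harbor Pharma AG (R2): 30% × 30% × 10% = 0.9% of Summit Industries Corp.
Chain via Orion Partners LP → Wildmere Energy Co. (R2): 50% × 90% × 50% = 22.5% of Summit Industries Corp.
Direct interest in Summit Industries Corp: 8%.
Aggregating (R1): 6.6% + 0.9% + 22.5% + 8% = 38%.

38%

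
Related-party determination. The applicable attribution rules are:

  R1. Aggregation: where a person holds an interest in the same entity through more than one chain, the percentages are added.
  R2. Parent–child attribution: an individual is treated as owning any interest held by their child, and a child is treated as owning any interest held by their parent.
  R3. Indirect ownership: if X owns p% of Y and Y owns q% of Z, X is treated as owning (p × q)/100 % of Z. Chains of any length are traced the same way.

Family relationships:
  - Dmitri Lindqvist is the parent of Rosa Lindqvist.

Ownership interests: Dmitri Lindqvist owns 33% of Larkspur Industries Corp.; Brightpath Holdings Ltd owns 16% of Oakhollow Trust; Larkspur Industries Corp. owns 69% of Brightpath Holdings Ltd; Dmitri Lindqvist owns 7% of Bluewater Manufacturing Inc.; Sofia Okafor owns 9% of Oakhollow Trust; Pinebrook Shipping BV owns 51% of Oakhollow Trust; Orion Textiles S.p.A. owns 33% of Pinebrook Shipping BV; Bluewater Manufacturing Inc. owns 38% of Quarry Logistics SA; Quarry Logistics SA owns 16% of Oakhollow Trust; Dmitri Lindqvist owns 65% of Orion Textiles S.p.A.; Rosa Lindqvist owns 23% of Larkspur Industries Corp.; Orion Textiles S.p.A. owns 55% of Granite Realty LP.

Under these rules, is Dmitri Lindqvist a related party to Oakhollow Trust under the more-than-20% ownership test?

No

By parent–child attribution (R2), Dmitri Lindqvist is treated as also owning Rosa Lindqvist's interest in Larkspur Industries Corp, giving 33% + 23% = 56%.
Chain via Bluewater Manufacturing Inc. → Quarry Logistics SA (R3): 7% × 38% × 16% = 0.4256% of Oakhollow Trust.
Chain via Larkspur Industries Corp. → Brightpath Holdings Ltd (R3): 56% × 69% × 16% = 6.1824% of Oakhollow Trust.
Chain via Orion Textiles S.p.A. → Pinebrook Shipping BV (R3): 65% × 33% × 51% = 10.9395% of Oakhollow Trust.
Aggregating (R1): 0.4256% + 6.1824% + 10.9395% = 17.5475%.
17.5475% does not exceed the 20% threshold, so Dmitri is not a related party to Oakhollow Trust.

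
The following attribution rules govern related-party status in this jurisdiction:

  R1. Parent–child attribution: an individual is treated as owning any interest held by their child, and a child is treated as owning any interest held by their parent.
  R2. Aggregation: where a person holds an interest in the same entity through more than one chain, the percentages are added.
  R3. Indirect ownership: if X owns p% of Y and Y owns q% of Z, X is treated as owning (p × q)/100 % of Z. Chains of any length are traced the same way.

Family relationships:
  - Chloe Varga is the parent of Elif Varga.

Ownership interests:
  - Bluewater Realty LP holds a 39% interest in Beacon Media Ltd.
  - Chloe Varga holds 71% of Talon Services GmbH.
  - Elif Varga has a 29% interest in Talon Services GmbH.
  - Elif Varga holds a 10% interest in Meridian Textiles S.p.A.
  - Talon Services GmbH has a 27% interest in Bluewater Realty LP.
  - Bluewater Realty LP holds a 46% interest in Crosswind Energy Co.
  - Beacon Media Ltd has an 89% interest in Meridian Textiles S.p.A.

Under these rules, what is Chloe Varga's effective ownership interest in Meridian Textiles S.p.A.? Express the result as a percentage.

19.3717%

By parent–child attribution (R1), Chloe Varga is treated as also owning Elif Varga's interest in Talon Services GmbH, giving 71% + 29% = 100%.
By parent–child attribution (R1), Chloe Varga is treated as owning Elif Varga's 10% interest in Meridian Textiles S.p.A.
Chain via Talon Services GmbH → Bluewater Realty LP → Beacon Media Ltd (R3): 100% × 27% × 39% × 89% = 9.3717% of Meridian Textiles S.p.A.
Direct interest in Meridian Textiles S.p.A: 10%.
Aggregating (R2): 9.3717% + 10% = 19.3717%.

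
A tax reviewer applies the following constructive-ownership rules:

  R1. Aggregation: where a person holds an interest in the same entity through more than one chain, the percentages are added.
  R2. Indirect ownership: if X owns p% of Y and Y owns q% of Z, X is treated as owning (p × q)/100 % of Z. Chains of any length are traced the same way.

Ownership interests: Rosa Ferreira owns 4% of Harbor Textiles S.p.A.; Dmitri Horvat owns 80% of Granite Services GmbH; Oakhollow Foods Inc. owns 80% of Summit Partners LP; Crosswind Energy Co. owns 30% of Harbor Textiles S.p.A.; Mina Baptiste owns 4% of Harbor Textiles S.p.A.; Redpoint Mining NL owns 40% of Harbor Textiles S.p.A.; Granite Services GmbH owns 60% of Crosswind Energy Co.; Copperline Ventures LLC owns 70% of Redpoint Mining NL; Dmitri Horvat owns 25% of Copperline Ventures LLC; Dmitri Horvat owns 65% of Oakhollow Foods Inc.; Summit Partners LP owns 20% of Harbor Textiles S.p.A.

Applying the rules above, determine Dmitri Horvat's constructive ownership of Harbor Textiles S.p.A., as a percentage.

Chain via Granite Services GmbH → Crosswind Energy Co. (R2): 80% × 60% × 30% = 14.4% of Harbor Textiles S.p.A.
Chain via Copperline Ventures LLC → Redpoint Mining NL (R2): 25% × 70% × 40% = 7% of Harbor Textiles S.p.A.
Chain via Oakhollow Foods Inc. → Summit Partners LP (R2): 65% × 80% × 20% = 10.4% of Harbor Textiles S.p.A.
Aggregating (R1): 14.4% + 7% + 10.4% = 31.8%.

31.8%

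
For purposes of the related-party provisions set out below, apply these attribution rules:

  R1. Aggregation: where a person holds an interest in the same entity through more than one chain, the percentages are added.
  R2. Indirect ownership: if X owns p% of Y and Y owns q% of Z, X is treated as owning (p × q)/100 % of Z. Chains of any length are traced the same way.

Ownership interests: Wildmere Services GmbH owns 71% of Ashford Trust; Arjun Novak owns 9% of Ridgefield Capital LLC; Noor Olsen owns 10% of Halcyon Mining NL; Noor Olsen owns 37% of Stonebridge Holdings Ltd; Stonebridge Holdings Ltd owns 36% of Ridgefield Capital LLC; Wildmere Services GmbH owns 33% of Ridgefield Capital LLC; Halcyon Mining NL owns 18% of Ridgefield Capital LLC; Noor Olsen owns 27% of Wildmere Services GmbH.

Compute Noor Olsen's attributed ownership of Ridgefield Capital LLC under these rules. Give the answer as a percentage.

Chain via Halcyon Mining NL (R2): 10% × 18% = 1.8% of Ridgefield Capital LLC.
Chain via Stonebridge Holdings Ltd (R2): 37% × 36% = 13.32% of Ridgefield Capital LLC.
Chain via Wildmere Services GmbH (R2): 27% × 33% = 8.91% of Ridgefield Capital LLC.
Aggregating (R1): 1.8% + 13.32% + 8.91% = 24.03%.

24.03%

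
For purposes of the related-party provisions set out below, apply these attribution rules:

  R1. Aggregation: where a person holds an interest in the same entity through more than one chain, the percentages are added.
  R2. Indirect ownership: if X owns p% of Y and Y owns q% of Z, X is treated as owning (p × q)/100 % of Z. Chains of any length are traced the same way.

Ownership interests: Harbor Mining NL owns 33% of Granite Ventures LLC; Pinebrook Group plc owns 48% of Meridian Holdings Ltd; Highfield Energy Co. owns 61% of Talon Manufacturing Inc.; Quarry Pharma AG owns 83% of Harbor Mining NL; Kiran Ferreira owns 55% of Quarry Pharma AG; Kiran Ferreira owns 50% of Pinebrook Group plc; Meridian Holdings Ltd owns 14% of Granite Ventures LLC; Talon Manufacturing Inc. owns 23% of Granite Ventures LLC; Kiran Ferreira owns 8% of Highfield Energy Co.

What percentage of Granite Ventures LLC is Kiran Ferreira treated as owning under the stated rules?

Chain via Quarry Pharma AG → Harbor Mining NL (R2): 55% × 83% × 33% = 15.0645% of Granite Ventures LLC.
Chain via Pinebrook Group plc → Meridian Holdings Ltd (R2): 50% × 48% × 14% = 3.36% of Granite Ventures LLC.
Chain via Highfield Energy Co. → Talon Manufacturing Inc. (R2): 8% × 61% × 23% = 1.1224% of Granite Ventures LLC.
Aggregating (R1): 15.0645% + 3.36% + 1.1224% = 19.5469%.

19.5469%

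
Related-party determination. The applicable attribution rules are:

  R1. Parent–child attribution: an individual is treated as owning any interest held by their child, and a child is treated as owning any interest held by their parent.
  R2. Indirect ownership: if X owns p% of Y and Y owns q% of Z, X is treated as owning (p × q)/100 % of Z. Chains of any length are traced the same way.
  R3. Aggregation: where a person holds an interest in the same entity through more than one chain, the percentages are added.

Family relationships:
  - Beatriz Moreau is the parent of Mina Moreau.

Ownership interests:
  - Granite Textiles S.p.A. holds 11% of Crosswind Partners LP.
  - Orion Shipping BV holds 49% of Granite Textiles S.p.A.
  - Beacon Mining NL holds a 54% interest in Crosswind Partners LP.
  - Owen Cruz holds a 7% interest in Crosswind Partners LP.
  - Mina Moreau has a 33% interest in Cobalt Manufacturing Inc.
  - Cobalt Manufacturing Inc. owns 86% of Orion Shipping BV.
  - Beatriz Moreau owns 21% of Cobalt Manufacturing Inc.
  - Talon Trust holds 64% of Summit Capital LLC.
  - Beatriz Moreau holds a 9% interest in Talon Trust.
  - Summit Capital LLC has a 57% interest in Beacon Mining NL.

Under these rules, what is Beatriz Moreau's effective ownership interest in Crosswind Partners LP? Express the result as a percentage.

4.276044%

By parent–child attribution (R1), Beatriz Moreau is treated as also owning Mina Moreau's interest in Cobalt Manufacturing Inc, giving 21% + 33% = 54%.
Chain via Cobalt Manufacturing Inc. → Orion Shipping BV → Granite Textiles S.p.A. (R2): 54% × 86% × 49% × 11% = 2.503116% of Crosswind Partners LP.
Chain via Talon Trust → Summit Capital LLC → Beacon Mining NL (R2): 9% × 64% × 57% × 54% = 1.772928% of Crosswind Partners LP.
Aggregating (R3): 2.503116% + 1.772928% = 4.276044%.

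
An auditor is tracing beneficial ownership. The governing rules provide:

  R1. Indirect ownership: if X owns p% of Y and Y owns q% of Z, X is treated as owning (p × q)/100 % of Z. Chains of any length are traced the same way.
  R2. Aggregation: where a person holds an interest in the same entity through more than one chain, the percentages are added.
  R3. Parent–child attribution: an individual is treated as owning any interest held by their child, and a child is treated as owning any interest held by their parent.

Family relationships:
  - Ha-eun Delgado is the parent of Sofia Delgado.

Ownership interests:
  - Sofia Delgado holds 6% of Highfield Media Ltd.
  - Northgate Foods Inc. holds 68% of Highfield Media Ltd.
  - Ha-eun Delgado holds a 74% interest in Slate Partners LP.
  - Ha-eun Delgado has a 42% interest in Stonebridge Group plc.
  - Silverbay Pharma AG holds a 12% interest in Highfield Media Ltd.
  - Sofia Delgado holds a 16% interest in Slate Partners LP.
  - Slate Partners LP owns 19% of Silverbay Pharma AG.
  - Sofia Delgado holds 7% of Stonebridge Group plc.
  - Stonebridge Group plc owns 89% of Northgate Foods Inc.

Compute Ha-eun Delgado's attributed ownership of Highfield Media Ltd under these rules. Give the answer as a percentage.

37.7068%

By parent–child attribution (R3), Ha-eun Delgado is treated as also owning Sofia Delgado's interest in Slate Partners LP, giving 74% + 16% = 90%.
By parent–child attribution (R3), Ha-eun Delgado is treated as also owning Sofia Delgado's interest in Stonebridge Group plc, giving 42% + 7% = 49%.
By parent–child attribution (R3), Ha-eun Delgado is treated as owning Sofia Delgado's 6% interest in Highfield Media Ltd.
Chain via Slate Partners LP → Silverbay Pharma AG (R1): 90% × 19% × 12% = 2.052% of Highfield Media Ltd.
Chain via Stonebridge Group plc → Northgate Foods Inc. (R1): 49% × 89% × 68% = 29.6548% of Highfield Media Ltd.
Direct interest in Highfield Media Ltd: 6%.
Aggregating (R2): 2.052% + 29.6548% + 6% = 37.7068%.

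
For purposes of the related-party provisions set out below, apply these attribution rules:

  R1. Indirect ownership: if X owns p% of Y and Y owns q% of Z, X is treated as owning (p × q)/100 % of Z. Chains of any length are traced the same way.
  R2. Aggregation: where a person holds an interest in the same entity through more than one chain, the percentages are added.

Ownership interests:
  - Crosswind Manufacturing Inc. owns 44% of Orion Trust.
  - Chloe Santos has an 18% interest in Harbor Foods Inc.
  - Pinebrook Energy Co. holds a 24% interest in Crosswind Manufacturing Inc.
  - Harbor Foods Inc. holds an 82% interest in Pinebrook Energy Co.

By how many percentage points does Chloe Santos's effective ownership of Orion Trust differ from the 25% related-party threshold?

23.441344

Chain via Harbor Foods Inc. → Pinebrook Energy Co. → Crosswind Manufacturing Inc. (R1): 18% × 82% × 24% × 44% = 1.558656% of Orion Trust.
1.558656% falls short of the 25% threshold by 23.441344 percentage points.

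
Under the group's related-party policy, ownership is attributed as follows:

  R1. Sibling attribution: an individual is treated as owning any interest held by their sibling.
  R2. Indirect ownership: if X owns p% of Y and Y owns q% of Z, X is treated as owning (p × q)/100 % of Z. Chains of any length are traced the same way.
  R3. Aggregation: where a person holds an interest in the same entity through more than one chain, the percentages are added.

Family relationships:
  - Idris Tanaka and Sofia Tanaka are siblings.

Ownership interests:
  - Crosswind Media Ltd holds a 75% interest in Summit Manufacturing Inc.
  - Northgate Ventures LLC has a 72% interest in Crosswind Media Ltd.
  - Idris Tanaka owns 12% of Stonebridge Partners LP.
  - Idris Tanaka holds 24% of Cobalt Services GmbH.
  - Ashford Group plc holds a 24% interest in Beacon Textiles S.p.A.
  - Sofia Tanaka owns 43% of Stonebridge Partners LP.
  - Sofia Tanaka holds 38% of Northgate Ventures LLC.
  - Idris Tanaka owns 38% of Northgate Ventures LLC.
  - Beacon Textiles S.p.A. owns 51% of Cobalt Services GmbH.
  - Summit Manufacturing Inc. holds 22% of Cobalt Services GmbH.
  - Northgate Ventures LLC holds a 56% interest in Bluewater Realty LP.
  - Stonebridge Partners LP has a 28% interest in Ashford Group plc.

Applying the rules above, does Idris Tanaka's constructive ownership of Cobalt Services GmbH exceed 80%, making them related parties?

No

By sibling attribution (R1), Idris Tanaka is treated as also owning Sofia Tanaka's interest in Stonebridge Partners LP, giving 12% + 43% = 55%.
By sibling attribution (R1), Idris Tanaka is treated as also owning Sofia Tanaka's interest in Northgate Ventures LLC, giving 38% + 38% = 76%.
Chain via Stonebridge Partners LP → Ashford Group plc → Beacon Textiles S.p.A. (R2): 55% × 28% × 24% × 51% = 1.88496% of Cobalt Services GmbH.
Chain via Northgate Ventures LLC → Crosswind Media Ltd → Summit Manufacturing Inc. (R2): 76% × 72% × 75% × 22% = 9.0288% of Cobalt Services GmbH.
Direct interest in Cobalt Services GmbH: 24%.
Aggregating (R3): 1.88496% + 9.0288% + 24% = 34.91376%.
34.91376% does not exceed the 80% threshold, so Idris is not a related party to Cobalt Services GmbH.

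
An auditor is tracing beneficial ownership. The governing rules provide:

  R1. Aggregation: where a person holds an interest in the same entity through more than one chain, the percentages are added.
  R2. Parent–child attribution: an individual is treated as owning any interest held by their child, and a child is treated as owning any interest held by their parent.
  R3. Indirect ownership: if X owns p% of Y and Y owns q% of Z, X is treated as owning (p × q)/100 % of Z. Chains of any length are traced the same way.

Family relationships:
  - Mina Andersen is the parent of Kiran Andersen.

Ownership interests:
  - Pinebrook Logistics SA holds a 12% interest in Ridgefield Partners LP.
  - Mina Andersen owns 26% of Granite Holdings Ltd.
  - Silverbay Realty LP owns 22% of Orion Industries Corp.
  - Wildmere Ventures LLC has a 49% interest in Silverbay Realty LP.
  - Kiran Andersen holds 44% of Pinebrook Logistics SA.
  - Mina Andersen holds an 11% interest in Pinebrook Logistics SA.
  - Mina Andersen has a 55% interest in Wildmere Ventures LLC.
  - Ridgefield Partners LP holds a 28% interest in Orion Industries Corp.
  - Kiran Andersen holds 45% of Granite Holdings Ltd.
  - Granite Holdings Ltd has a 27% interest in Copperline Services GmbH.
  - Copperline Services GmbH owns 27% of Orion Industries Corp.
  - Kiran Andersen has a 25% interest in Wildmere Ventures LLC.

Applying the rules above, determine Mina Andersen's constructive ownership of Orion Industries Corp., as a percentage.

By parent–child attribution (R2), Mina Andersen is treated as also owning Kiran Andersen's interest in Pinebrook Logistics SA, giving 11% + 44% = 55%.
By parent–child attribution (R2), Mina Andersen is treated as also owning Kiran Andersen's interest in Granite Holdings Ltd, giving 26% + 45% = 71%.
By parent–child attribution (R2), Mina Andersen is treated as also owning Kiran Andersen's interest in Wildmere Ventures LLC, giving 55% + 25% = 80%.
Chain via Pinebrook Logistics SA → Ridgefield Partners LP (R3): 55% × 12% × 28% = 1.848% of Orion Industries Corp.
Chain via Granite Holdings Ltd → Copperline Services GmbH (R3): 71% × 27% × 27% = 5.1759% of Orion Industries Corp.
Chain via Wildmere Ventures LLC → Silverbay Realty LP (R3): 80% × 49% × 22% = 8.624% of Orion Industries Corp.
Aggregating (R1): 1.848% + 5.1759% + 8.624% = 15.6479%.

15.6479%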